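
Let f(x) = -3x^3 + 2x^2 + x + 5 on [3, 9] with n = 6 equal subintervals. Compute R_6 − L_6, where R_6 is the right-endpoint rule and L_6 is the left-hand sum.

R_6 = -5356.
L_6 = -3400.
R_6 − L_6 = -1956.

-1956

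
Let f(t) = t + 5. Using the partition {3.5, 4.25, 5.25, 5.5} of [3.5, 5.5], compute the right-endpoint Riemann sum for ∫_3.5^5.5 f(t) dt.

Subinterval widths: 0.75, 1, 0.25.
Right endpoints: 4.25, 5.25, 5.5.
f(4.25) = 9.25, f(5.25) = 10.25, f(5.5) = 10.5.
Sum = Σ Δt_i · f(t_i).
Sum = 19.8125.

19.8125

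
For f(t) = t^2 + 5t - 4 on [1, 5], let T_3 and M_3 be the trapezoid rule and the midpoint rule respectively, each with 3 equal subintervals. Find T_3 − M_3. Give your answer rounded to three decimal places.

T_3 ≈ 86.51852.
M_3 ≈ 84.74074.
T_3 − M_3 ≈ 1.778.

1.778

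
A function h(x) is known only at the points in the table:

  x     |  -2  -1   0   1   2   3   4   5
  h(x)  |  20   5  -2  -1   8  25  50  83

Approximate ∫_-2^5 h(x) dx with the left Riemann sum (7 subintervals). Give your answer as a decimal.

105

Δx = 1.
Sum = 1·[20 + 5 + (-2) + (-1) + 8 + 25 + 50] = 105.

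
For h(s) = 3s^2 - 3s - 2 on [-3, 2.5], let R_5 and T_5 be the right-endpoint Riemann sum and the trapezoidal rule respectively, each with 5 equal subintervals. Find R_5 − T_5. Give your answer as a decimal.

-13.6125

R_5 = 25.465.
T_5 = 39.0775.
R_5 − T_5 = -13.6125.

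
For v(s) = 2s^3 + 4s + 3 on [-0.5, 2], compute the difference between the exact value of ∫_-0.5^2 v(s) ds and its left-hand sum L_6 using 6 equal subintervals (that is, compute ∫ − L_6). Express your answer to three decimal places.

5.143

Exact integral: ∫_-0.5^2 v(s) ds = 22.96875.
L_6 ≈ 17.82552.
Error ≈ 22.96875 − 17.82552 ≈ 5.143.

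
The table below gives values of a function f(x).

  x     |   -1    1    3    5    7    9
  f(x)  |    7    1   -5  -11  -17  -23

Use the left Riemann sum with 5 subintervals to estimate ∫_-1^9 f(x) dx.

Δx = 2.
Sum = 2·[7 + 1 + (-5) + (-11) + (-17)] = -50.

-50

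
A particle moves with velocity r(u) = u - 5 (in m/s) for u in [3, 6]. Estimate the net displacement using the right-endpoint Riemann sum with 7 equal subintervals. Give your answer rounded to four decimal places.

-0.8571

Δu = (6 − 3)/7 = 3/7.
Right endpoints: 24/7, 27/7, 30/7, 33/7, 36/7, 39/7, 6.
r(24/7) = -11/7, r(27/7) = -8/7, r(30/7) = -5/7, r(33/7) = -2/7, r(36/7) = 1/7, r(39/7) = 4/7, r(6) = 1.
Sum = Δu · [r(24/7) + r(27/7) + r(30/7) + ...].
Sum ≈ -0.8571.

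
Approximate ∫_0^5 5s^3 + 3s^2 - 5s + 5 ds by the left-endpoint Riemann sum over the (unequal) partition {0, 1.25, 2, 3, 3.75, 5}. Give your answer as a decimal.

542.2890625

Subinterval widths: 1.25, 0.75, 1, 0.75, 1.25.
Left endpoints: 0, 1.25, 2, 3, 3.75.
f(0) = 5, f(1.25) = 13.203125, f(2) = 47, f(3) = 152, f(3.75) = 292.109375.
Sum = Σ Δs_i · f(s_i).
Sum = 542.2890625.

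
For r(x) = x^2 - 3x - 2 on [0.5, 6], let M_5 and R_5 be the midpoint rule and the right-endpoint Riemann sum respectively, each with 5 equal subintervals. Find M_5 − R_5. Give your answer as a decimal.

M_5 = 6.77875.
R_5 = 19.03.
M_5 − R_5 = -12.25125.

-12.25125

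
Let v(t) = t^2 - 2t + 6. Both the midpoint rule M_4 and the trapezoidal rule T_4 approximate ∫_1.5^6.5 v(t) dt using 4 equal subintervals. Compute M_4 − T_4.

M_4 = 79.765625.
T_4 = 81.71875.
M_4 − T_4 = -1.953125.

-1.953125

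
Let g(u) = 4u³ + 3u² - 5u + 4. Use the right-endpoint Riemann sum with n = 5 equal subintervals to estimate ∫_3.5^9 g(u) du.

Δu = (9 − 3.5)/5 = 1.1.
Right endpoints: 4.6, 5.7, 6.8, 7.9, 9.
g(4.6) = 433.824, g(5.7) = 813.742, g(6.8) = 1366.448, g(7.9) = 2123.886, g(9) = 3118.
Sum = Δu · [g(4.6) + g(5.7) + g(6.8) + g(7.9) + g(9)].
Sum = 8641.49.

8641.49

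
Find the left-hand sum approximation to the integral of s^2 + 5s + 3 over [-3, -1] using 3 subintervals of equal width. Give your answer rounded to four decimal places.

-5.8519

Δs = (-1 − (-3))/3 = 2/3.
Left endpoints: -3, -7/3, -5/3.
f(-3) = -3, f(-7/3) = -29/9, f(-5/3) = -23/9.
Sum = Δs · [f(-3) + f(-7/3) + f(-5/3)].
Sum ≈ -5.8519.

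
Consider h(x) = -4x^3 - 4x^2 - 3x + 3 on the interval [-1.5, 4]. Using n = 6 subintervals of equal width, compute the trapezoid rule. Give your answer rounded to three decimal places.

Δx = (4 − (-1.5))/6 = 11/12.
h(-1.5) = 12, h(-7/12) = 1807/432, h(1/3) = 38/27, h(1.25) = -14.8125, h(13/6) = -1700/27, h(37/12) = -69781/432, h(4) = -329.
T_6 = (Δx/2)·[h(x_0) + 2h(x_1) + ... + 2h(x_{5}) + h(x_6)].
Sum ≈ -359.531.

-359.531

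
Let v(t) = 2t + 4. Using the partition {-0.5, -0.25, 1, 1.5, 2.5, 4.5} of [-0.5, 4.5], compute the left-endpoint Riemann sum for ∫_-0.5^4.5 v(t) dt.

Subinterval widths: 0.25, 1.25, 0.5, 1, 2.
Left endpoints: -0.5, -0.25, 1, 1.5, 2.5.
v(-0.5) = 3, v(-0.25) = 3.5, v(1) = 6, v(1.5) = 7, v(2.5) = 9.
Sum = Σ Δt_i · v(t_i).
Sum = 33.125.

33.125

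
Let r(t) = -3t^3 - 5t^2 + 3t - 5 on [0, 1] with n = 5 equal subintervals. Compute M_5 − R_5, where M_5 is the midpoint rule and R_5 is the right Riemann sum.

0.595

M_5 = -5.885.
R_5 = -6.48.
M_5 − R_5 = 0.595.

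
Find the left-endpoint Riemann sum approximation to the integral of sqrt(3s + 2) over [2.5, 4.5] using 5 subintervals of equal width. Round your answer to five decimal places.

Δs = (4.5 − 2.5)/5 = 0.4.
Left endpoints: 2.5, 2.9, 3.3, 3.7, 4.1.
f(2.5) ≈ 3.08221, f(2.9) ≈ 3.27109, f(3.3) ≈ 3.44964, f(3.7) ≈ 3.61939, f(4.1) ≈ 3.78153.
Sum = Δs · [f(2.5) + f(2.9) + f(3.3) + f(3.7) + f(4.1)].
Sum ≈ 6.88154.

6.88154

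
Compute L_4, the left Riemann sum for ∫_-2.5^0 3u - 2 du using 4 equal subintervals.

-16.71875

Δu = (0 − (-2.5))/4 = 0.625.
Left endpoints: -2.5, -1.875, -1.25, -0.625.
f(-2.5) = -9.5, f(-1.875) = -7.625, f(-1.25) = -5.75, f(-0.625) = -3.875.
Sum = Δu · [f(-2.5) + f(-1.875) + f(-1.25) + f(-0.625)].
Sum = -16.71875.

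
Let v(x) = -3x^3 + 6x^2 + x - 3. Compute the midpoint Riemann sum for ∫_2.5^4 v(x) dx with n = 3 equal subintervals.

-64.8515625

Δx = (4 − 2.5)/3 = 0.5.
Midpoints: 2.75, 3.25, 3.75.
v(2.75) = -17.265625, v(3.25) = -39.359375, v(3.75) = -73.078125.
Sum = Δx · [v(2.75) + v(3.25) + v(3.75)].
Sum = -64.8515625.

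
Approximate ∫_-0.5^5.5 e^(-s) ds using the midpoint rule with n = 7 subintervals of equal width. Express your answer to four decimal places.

Δs = (5.5 − (-0.5))/7 = 6/7.
Midpoints: -1/14, 11/14, 23/14, 2.5, 47/14, 59/14, 71/14.
f(-1/14) ≈ 1.0740, f(11/14) ≈ 0.4558, f(23/14) ≈ 0.1934, f(2.5) ≈ 0.0821, f(47/14) ≈ 0.0348, f(59/14) ≈ 0.0148, f(71/14) ≈ 0.0063.
Sum = Δs · [f(-1/14) + f(11/14) + f(23/14) + ...].
Sum ≈ 1.5953.

1.5953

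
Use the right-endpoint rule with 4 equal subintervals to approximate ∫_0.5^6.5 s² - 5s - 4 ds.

-26.25

Δs = (6.5 − 0.5)/4 = 1.5.
Right endpoints: 2, 3.5, 5, 6.5.
f(2) = -10, f(3.5) = -9.25, f(5) = -4, f(6.5) = 5.75.
Sum = Δs · [f(2) + f(3.5) + f(5) + f(6.5)].
Sum = -26.25.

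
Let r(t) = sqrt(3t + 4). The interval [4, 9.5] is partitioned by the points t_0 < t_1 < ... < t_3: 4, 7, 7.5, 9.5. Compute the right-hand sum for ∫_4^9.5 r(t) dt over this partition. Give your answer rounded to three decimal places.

Subinterval widths: 3, 0.5, 2.
Right endpoints: 7, 7.5, 9.5.
r(7) ≈ 5.000, r(7.5) ≈ 5.148, r(9.5) ≈ 5.701.
Sum = Σ Δt_i · r(t_i).
Sum ≈ 28.976.

28.976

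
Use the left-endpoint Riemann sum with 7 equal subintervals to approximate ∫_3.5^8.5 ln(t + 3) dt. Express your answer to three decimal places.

10.714

Δt = (8.5 − 3.5)/7 = 5/7.
Left endpoints: 3.5, 59/14, 69/14, 79/14, 89/14, 99/14, 109/14.
f(3.5) ≈ 1.872, f(59/14) ≈ 1.976, f(69/14) ≈ 2.070, f(79/14) ≈ 2.157, f(89/14) ≈ 2.236, f(99/14) ≈ 2.310, f(109/14) ≈ 2.378.
Sum = Δt · [f(3.5) + f(59/14) + f(69/14) + ...].
Sum ≈ 10.714.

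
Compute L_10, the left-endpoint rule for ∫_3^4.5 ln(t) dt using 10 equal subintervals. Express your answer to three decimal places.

Δt = (4.5 − 3)/10 = 0.15.
Left endpoints: 3, 3.15, 3.3, 3.45, 3.6, 3.75, 3.9, 4.05, 4.2, 4.35.
f(3) ≈ 1.099, f(3.15) ≈ 1.147, f(3.3) ≈ 1.194, f(3.45) ≈ 1.238, f(3.6) ≈ 1.281, f(3.75) ≈ 1.322, f(3.9) ≈ 1.361, f(4.05) ≈ 1.399, f(4.2) ≈ 1.435, f(4.35) ≈ 1.470.
Sum = Δt · [f(3) + f(3.15) + f(3.3) + ...].
Sum ≈ 1.942.

1.942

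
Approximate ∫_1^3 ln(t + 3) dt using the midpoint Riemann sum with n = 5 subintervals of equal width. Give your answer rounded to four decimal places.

Δt = (3 − 1)/5 = 0.4.
Midpoints: 1.2, 1.6, 2, 2.4, 2.8.
f(1.2) ≈ 1.4351, f(1.6) ≈ 1.5261, f(2) ≈ 1.6094, f(2.4) ≈ 1.6864, f(2.8) ≈ 1.7579.
Sum = Δt · [f(1.2) + f(1.6) + f(2) + f(2.4) + f(2.8)].
Sum ≈ 3.2059.

3.2059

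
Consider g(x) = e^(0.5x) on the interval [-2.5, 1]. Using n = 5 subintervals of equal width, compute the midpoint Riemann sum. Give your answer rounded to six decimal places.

Δx = (1 − (-2.5))/5 = 0.7.
Midpoints: -2.15, -1.45, -0.75, -0.05, 0.65.
g(-2.15) ≈ 0.341298, g(-1.45) ≈ 0.484325, g(-0.75) ≈ 0.687289, g(-0.05) ≈ 0.975310, g(0.65) ≈ 1.384031.
Sum = Δx · [g(-2.15) + g(-1.45) + g(-0.75) + g(-0.05) + g(0.65)].
Sum ≈ 2.710577.

2.710577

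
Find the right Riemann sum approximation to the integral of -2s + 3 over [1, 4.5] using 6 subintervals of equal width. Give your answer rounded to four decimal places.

-10.7917

Δs = (4.5 − 1)/6 = 7/12.
Right endpoints: 19/12, 13/6, 2.75, 10/3, 47/12, 4.5.
f(19/12) = -1/6, f(13/6) = -4/3, f(2.75) = -2.5, f(10/3) = -11/3, f(47/12) = -29/6, f(4.5) = -6.
Sum = Δs · [f(19/12) + f(13/6) + f(2.75) + ...].
Sum ≈ -10.7917.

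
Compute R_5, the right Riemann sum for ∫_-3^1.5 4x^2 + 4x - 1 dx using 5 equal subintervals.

Δx = (1.5 − (-3))/5 = 0.9.
Right endpoints: -2.1, -1.2, -0.3, 0.6, 1.5.
f(-2.1) = 8.24, f(-1.2) = -0.04, f(-0.3) = -1.84, f(0.6) = 2.84, f(1.5) = 14.
Sum = Δx · [f(-2.1) + f(-1.2) + f(-0.3) + f(0.6) + f(1.5)].
Sum = 20.88.

20.88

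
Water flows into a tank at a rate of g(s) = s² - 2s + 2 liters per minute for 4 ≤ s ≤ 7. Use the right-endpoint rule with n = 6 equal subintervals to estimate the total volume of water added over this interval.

72.875

Δs = (7 − 4)/6 = 0.5.
Right endpoints: 4.5, 5, 5.5, 6, 6.5, 7.
g(4.5) = 13.25, g(5) = 17, g(5.5) = 21.25, g(6) = 26, g(6.5) = 31.25, g(7) = 37.
Sum = Δs · [g(4.5) + g(5) + g(5.5) + ...].
Sum = 72.875.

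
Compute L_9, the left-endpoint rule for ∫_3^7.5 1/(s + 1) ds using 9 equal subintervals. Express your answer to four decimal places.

0.7879

Δs = (7.5 − 3)/9 = 0.5.
Left endpoints: 3, 3.5, 4, 4.5, 5, 5.5, 6, 6.5, 7.
f(3) = 0.25, f(3.5) = 2/9, f(4) = 0.2, f(4.5) = 2/11, f(5) = 1/6, f(5.5) = 2/13, f(6) = 1/7, f(6.5) = 2/15, f(7) = 0.125.
Sum = Δs · [f(3) + f(3.5) + f(4) + ...].
Sum ≈ 0.7879.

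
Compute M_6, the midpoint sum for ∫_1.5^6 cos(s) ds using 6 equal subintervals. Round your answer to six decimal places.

-1.307336

Δs = (6 − 1.5)/6 = 0.75.
Midpoints: 1.875, 2.625, 3.375, 4.125, 4.875, 5.625.
f(1.875) ≈ -0.299534, f(2.625) ≈ -0.869507, f(3.375) ≈ -0.972884, f(4.125) ≈ -0.554190, f(4.875) ≈ 0.161895, f(5.625) ≈ 0.791104.
Sum = Δs · [f(1.875) + f(2.625) + f(3.375) + ...].
Sum ≈ -1.307336.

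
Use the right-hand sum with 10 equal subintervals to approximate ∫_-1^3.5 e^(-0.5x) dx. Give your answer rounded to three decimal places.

Δx = (3.5 − (-1))/10 = 0.45.
Right endpoints: -0.55, -0.1, 0.35, 0.8, 1.25, 1.7, 2.15, 2.6, 3.05, 3.5.
f(-0.55) ≈ 1.317, f(-0.1) ≈ 1.051, f(0.35) ≈ 0.839, f(0.8) ≈ 0.670, f(1.25) ≈ 0.535, f(1.7) ≈ 0.427, f(2.15) ≈ 0.341, f(2.6) ≈ 0.273, f(3.05) ≈ 0.218, f(3.5) ≈ 0.174.
Sum = Δx · [f(-0.55) + f(-0.1) + f(0.35) + ...].
Sum ≈ 2.630.

2.630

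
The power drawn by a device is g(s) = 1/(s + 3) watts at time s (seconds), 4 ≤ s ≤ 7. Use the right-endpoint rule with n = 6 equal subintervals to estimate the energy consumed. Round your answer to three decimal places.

0.346

Δs = (7 − 4)/6 = 0.5.
Right endpoints: 4.5, 5, 5.5, 6, 6.5, 7.
g(4.5) = 2/15, g(5) = 0.125, g(5.5) = 2/17, g(6) = 1/9, g(6.5) = 2/19, g(7) = 0.1.
Sum = Δs · [g(4.5) + g(5) + g(5.5) + ...].
Sum ≈ 0.346.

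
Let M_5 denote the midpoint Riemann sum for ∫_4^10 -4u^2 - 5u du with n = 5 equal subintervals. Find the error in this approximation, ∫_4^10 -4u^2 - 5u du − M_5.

-2.88

Exact integral: ∫_4^10 f(u) du = -1458.
M_5 = -1455.12.
Error = -1458 − (-1455.12) = -2.88.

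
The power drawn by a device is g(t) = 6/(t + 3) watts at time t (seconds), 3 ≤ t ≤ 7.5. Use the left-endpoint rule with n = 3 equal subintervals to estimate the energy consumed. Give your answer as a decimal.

3.7

Δt = (7.5 − 3)/3 = 1.5.
Left endpoints: 3, 4.5, 6.
g(3) = 1, g(4.5) = 0.8, g(6) = 2/3.
Sum = Δt · [g(3) + g(4.5) + g(6)].
Sum = 3.7.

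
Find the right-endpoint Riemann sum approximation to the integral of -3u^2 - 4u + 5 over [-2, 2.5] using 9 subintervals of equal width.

Δu = (2.5 − (-2))/9 = 0.5.
Right endpoints: -1.5, -1, -0.5, 0, 0.5, 1, 1.5, 2, 2.5.
f(-1.5) = 4.25, f(-1) = 6, f(-0.5) = 6.25, f(0) = 5, f(0.5) = 2.25, f(1) = -2, f(1.5) = -7.75, f(2) = -15, f(2.5) = -23.75.
Sum = Δu · [f(-1.5) + f(-1) + f(-0.5) + ...].
Sum = -12.375.

-12.375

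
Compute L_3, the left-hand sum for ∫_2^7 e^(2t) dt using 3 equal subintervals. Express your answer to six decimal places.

74144.617074

Δt = (7 − 2)/3 = 5/3.
Left endpoints: 2, 11/3, 16/3.
f(2) ≈ 54.598150, f(11/3) ≈ 1530.474862, f(16/3) ≈ 42901.697233.
Sum = Δt · [f(2) + f(11/3) + f(16/3)].
Sum ≈ 74144.617074.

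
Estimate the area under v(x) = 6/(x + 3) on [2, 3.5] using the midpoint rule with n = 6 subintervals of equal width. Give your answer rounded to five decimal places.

1.57393

Δx = (3.5 − 2)/6 = 0.25.
Midpoints: 2.125, 2.375, 2.625, 2.875, 3.125, 3.375.
v(2.125) = 48/41, v(2.375) = 48/43, v(2.625) = 16/15, v(2.875) = 48/47, v(3.125) = 48/49, v(3.375) = 16/17.
Sum = Δx · [v(2.125) + v(2.375) + v(2.625) + ...].
Sum ≈ 1.57393.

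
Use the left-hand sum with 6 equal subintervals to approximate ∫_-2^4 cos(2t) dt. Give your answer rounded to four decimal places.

Δt = (4 − (-2))/6 = 1.
Left endpoints: -2, -1, 0, 1, 2, 3.
f(-2) ≈ -0.6536, f(-1) ≈ -0.4161, f(0) ≈ 1.0000, f(1) ≈ -0.4161, f(2) ≈ -0.6536, f(3) ≈ 0.9602.
Sum = Δt · [f(-2) + f(-1) + f(0) + ...].
Sum ≈ -0.1794.

-0.1794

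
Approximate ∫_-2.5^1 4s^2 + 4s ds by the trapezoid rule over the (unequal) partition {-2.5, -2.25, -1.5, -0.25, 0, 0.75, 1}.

Subinterval widths: 0.25, 0.75, 1.25, 0.25, 0.75, 0.25.
f(-2.5) = 15, f(-2.25) = 11.25, f(-1.5) = 3, f(-0.25) = -0.75, f(0) = 0, f(0.75) = 5.25, f(1) = 8.
On each subinterval the trapezoid contributes (Δs_i/2)·[f(s_{i-1}) + f(s_i)].
Sum = 13.5625.

13.5625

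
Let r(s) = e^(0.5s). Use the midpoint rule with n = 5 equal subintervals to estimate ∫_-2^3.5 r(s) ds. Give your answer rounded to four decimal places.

10.6388

Δs = (3.5 − (-2))/5 = 1.1.
Midpoints: -1.45, -0.35, 0.75, 1.85, 2.95.
r(-1.45) ≈ 0.4843, r(-0.35) ≈ 0.8395, r(0.75) ≈ 1.4550, r(1.85) ≈ 2.5219, r(2.95) ≈ 4.3710.
Sum = Δs · [r(-1.45) + r(-0.35) + r(0.75) + r(1.85) + r(2.95)].
Sum ≈ 10.6388.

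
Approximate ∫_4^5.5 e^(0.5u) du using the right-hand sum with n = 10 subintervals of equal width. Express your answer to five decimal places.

17.13391

Δu = (5.5 − 4)/10 = 0.15.
Right endpoints: 4.15, 4.3, 4.45, 4.6, 4.75, 4.9, 5.05, 5.2, 5.35, 5.5.
f(4.15) ≈ 7.96455, f(4.3) ≈ 8.58486, f(4.45) ≈ 9.25348, f(4.6) ≈ 9.97418, f(4.75) ≈ 10.75101, f(4.9) ≈ 11.58835, f(5.05) ≈ 12.49090, f(5.2) ≈ 13.46374, f(5.35) ≈ 14.51235, f(5.5) ≈ 15.64263.
Sum = Δu · [f(4.15) + f(4.3) + f(4.45) + ...].
Sum ≈ 17.13391.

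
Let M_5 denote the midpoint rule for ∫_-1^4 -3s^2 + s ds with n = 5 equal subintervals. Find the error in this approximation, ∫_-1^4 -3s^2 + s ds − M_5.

Exact integral: ∫_-1^4 f(s) ds = -57.5.
M_5 = -56.25.
Error = -57.5 − (-56.25) = -1.25.

-1.25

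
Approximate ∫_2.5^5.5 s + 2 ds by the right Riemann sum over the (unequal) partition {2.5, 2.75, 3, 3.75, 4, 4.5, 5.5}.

Subinterval widths: 0.25, 0.25, 0.75, 0.25, 0.5, 1.
Right endpoints: 2.75, 3, 3.75, 4, 4.5, 5.5.
f(2.75) = 4.75, f(3) = 5, f(3.75) = 5.75, f(4) = 6, f(4.5) = 6.5, f(5.5) = 7.5.
Sum = Σ Δs_i · f(s_i).
Sum = 19.

19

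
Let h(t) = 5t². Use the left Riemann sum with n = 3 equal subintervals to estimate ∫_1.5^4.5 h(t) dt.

103.75

Δt = (4.5 − 1.5)/3 = 1.
Left endpoints: 1.5, 2.5, 3.5.
h(1.5) = 11.25, h(2.5) = 31.25, h(3.5) = 61.25.
Sum = Δt · [h(1.5) + h(2.5) + h(3.5)].
Sum = 103.75.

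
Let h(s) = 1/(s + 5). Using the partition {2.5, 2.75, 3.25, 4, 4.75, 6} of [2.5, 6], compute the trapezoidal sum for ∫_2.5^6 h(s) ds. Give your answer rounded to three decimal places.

Subinterval widths: 0.25, 0.5, 0.75, 0.75, 1.25.
h(2.5) = 2/15, h(2.75) = 4/31, h(3.25) = 4/33, h(4) = 1/9, h(4.75) = 4/39, h(6) = 1/11.
On each subinterval the trapezoid contributes (Δs_i/2)·[h(s_{i-1}) + h(s_i)].
Sum ≈ 0.384.

0.384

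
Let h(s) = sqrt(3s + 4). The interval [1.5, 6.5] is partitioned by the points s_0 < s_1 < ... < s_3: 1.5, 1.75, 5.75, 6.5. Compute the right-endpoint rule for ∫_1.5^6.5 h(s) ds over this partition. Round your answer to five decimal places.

Subinterval widths: 0.25, 4, 0.75.
Right endpoints: 1.75, 5.75, 6.5.
h(1.75) ≈ 3.04138, h(5.75) ≈ 4.60977, h(6.5) ≈ 4.84768.
Sum = Σ Δs_i · h(s_i).
Sum ≈ 22.83519.

22.83519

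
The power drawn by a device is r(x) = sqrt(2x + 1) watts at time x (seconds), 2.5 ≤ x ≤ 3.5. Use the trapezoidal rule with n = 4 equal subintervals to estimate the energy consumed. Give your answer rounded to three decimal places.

2.643

Δx = (3.5 − 2.5)/4 = 0.25.
r(2.5) ≈ 2.449, r(2.75) ≈ 2.550, r(3) ≈ 2.646, r(3.25) ≈ 2.739, r(3.5) ≈ 2.828.
T_4 = (Δx/2)·[r(x_0) + 2r(x_1) + 2r(x_2) + 2r(x_3) + r(x_4)].
Sum ≈ 2.643.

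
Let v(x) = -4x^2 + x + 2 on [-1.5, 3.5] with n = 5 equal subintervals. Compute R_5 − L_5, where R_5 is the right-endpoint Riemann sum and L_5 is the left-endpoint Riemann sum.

R_5 = -67.5.
L_5 = -32.5.
R_5 − L_5 = -35.

-35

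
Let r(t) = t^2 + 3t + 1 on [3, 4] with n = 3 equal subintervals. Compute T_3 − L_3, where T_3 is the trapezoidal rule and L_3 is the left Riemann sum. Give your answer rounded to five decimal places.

1.66667

T_3 ≈ 23.8518519.
L_3 ≈ 22.1851852.
T_3 − L_3 ≈ 1.66667.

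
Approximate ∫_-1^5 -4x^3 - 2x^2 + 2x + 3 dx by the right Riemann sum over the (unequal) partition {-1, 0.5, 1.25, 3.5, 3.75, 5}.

-1146.46875

Subinterval widths: 1.5, 0.75, 2.25, 0.25, 1.25.
Right endpoints: 0.5, 1.25, 3.5, 3.75, 5.
f(0.5) = 3, f(1.25) = -5.4375, f(3.5) = -186, f(3.75) = -228.5625, f(5) = -537.
Sum = Σ Δx_i · f(x_i).
Sum = -1146.46875.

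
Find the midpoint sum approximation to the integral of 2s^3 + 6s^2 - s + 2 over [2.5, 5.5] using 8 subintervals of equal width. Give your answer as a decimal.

Δs = (5.5 − 2.5)/8 = 0.375.
Midpoints: 2.6875, 3.0625, 3.4375, 3.8125, 4.1875, 4.5625, 4.9375, 5.3125.
f(2.6875) = 166851/2048, f(3.0625) = 230721/2048, f(3.4375) = 308631/2048, f(3.8125) = 401877/2048, f(4.1875) = 511755/2048, f(4.5625) = 639561/2048, f(4.9375) = 786591/2048, f(5.3125) = 954141/2048.
Sum = Δs · [f(2.6875) + f(3.0625) + f(3.4375) + ...].
Sum = 732.4453125.

732.4453125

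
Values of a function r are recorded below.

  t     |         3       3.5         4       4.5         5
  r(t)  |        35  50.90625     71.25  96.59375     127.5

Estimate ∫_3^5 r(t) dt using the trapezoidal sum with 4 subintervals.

Δt = 0.5.
T_4 = (0.5/2)·[35 + 2·50.90625 + 2·71.25 + 2·96.59375 + 127.5] = 150.

150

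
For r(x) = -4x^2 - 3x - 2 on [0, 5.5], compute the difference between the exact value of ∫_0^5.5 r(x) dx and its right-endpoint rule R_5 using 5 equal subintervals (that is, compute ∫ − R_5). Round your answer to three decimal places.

80.062

Exact integral: ∫_0^5.5 r(x) dx ≈ -278.20833.
R_5 = -358.27.
Error ≈ -278.20833 − (-358.27) ≈ 80.062.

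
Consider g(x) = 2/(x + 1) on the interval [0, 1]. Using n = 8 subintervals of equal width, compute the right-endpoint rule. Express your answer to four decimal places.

Δx = (1 − 0)/8 = 0.125.
Right endpoints: 0.125, 0.25, 0.375, 0.5, 0.625, 0.75, 0.875, 1.
g(0.125) = 16/9, g(0.25) = 1.6, g(0.375) = 16/11, g(0.5) = 4/3, g(0.625) = 16/13, g(0.75) = 8/7, g(0.875) = 16/15, g(1) = 1.
Sum = Δx · [g(0.125) + g(0.25) + g(0.375) + ...].
Sum ≈ 1.3257.

1.3257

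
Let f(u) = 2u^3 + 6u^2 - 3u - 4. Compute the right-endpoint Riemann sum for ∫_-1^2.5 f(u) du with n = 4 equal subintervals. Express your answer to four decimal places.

Δu = (2.5 − (-1))/4 = 0.875.
Right endpoints: -0.125, 0.75, 1.625, 2.5.
f(-0.125) = -3.53515625, f(0.75) = -2.03125, f(1.625) = 15.55078125, f(2.5) = 57.25.
Sum = Δu · [f(-0.125) + f(0.75) + f(1.625) + f(2.5)].
Sum ≈ 58.8301.

58.8301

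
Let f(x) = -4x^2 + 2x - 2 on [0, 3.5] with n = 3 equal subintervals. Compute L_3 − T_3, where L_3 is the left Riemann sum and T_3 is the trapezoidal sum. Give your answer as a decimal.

24.5

L_3 ≈ -30.59259.
T_3 ≈ -55.09259.
L_3 − T_3 = 24.5.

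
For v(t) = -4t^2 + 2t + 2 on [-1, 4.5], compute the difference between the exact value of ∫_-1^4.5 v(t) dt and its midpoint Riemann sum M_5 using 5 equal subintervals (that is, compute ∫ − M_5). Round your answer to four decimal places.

Exact integral: ∫_-1^4.5 v(t) dt ≈ -92.583333.
M_5 = -90.365.
Error ≈ -92.583333 − (-90.365) ≈ -2.2183.

-2.2183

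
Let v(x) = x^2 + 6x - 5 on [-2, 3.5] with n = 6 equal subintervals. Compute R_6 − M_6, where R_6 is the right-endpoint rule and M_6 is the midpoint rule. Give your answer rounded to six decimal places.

20.061632

R_6 ≈ 33.88483796.
M_6 ≈ 13.82320602.
R_6 − M_6 ≈ 20.061632.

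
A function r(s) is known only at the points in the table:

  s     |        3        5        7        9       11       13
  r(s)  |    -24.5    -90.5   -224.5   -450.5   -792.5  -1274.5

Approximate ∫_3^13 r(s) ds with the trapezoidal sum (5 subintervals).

Δs = 2.
T_5 = (2/2)·[(-24.5) + 2·(-90.5) + 2·(-224.5) + 2·(-450.5) + 2·(-792.5) + (-1274.5)] = -4415.

-4415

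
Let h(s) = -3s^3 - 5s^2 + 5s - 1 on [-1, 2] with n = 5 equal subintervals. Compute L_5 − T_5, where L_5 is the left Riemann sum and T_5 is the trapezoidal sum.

L_5 = -15.36.
T_5 = -23.46.
L_5 − T_5 = 8.1.

8.1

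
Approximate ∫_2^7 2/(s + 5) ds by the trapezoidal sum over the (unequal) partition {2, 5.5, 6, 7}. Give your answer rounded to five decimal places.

Subinterval widths: 3.5, 0.5, 1.
f(2) = 2/7, f(5.5) = 4/21, f(6) = 2/11, f(7) = 1/6.
On each subinterval the trapezoid contributes (Δs_i/2)·[f(s_{i-1}) + f(s_i)].
Sum ≈ 1.10065.

1.10065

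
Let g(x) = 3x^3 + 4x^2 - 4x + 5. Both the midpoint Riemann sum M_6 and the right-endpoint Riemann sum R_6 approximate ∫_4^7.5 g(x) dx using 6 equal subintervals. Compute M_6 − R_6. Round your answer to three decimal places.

-372.615

M_6 ≈ 2589.68048.
R_6 ≈ 2962.29528.
M_6 − R_6 ≈ -372.615.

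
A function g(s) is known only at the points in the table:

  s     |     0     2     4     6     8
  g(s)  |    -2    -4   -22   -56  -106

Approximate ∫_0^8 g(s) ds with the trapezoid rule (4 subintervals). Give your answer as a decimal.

Δs = 2.
T_4 = (2/2)·[(-2) + 2·(-4) + 2·(-22) + 2·(-56) + (-106)] = -272.

-272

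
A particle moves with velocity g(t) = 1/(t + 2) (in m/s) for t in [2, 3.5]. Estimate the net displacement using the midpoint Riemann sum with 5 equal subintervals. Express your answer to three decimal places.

0.318

Δt = (3.5 − 2)/5 = 0.3.
Midpoints: 2.15, 2.45, 2.75, 3.05, 3.35.
g(2.15) = 20/83, g(2.45) = 20/89, g(2.75) = 4/19, g(3.05) = 20/101, g(3.35) = 20/107.
Sum = Δt · [g(2.15) + g(2.45) + g(2.75) + g(3.05) + g(3.35)].
Sum ≈ 0.318.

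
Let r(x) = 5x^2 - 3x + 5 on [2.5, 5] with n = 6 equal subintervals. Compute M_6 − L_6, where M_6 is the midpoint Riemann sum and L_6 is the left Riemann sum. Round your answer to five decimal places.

M_6 ≈ 166.4858218.
L_6 ≈ 149.0596065.
M_6 − L_6 ≈ 17.42622.

17.42622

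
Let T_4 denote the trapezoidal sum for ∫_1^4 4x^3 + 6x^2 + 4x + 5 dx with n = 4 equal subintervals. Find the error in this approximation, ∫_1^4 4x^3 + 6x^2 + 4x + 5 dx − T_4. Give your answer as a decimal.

Exact integral: ∫_1^4 f(x) dx = 426.
T_4 = 436.125.
Error = 426 − 436.125 = -10.125.

-10.125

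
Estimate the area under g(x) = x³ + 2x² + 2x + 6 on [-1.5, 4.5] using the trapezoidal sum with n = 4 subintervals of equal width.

232.875

Δx = (4.5 − (-1.5))/4 = 1.5.
g(-1.5) = 4.125, g(0) = 6, g(1.5) = 16.875, g(3) = 57, g(4.5) = 146.625.
T_4 = (Δx/2)·[g(x_0) + 2g(x_1) + 2g(x_2) + 2g(x_3) + g(x_4)].
Sum = 232.875.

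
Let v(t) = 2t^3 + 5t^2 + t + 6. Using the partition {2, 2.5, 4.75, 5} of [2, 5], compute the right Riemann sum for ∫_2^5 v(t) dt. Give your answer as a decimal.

Subinterval widths: 0.5, 2.25, 0.25.
Right endpoints: 2.5, 4.75, 5.
v(2.5) = 71, v(4.75) = 337.90625, v(5) = 386.
Sum = Σ Δt_i · v(t_i).
Sum = 892.2890625.

892.2890625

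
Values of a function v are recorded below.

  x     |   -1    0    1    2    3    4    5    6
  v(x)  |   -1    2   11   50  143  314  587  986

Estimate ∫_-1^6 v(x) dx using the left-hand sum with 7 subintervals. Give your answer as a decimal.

1106

Δx = 1.
Sum = 1·[(-1) + 2 + 11 + 50 + 143 + 314 + 587] = 1106.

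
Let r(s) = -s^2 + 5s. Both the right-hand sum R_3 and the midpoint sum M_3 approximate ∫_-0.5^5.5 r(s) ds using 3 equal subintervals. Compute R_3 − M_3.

-6

R_3 = 15.5.
M_3 = 21.5.
R_3 − M_3 = -6.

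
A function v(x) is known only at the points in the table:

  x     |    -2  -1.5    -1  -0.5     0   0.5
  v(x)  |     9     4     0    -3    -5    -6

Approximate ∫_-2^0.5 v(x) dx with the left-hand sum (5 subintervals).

2.5

Δx = 0.5.
Sum = 0.5·[9 + 4 + 0 + (-3) + (-5)] = 2.5.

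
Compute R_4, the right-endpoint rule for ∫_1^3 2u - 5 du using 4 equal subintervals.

-1

Δu = (3 − 1)/4 = 0.5.
Right endpoints: 1.5, 2, 2.5, 3.
f(1.5) = -2, f(2) = -1, f(2.5) = 0, f(3) = 1.
Sum = Δu · [f(1.5) + f(2) + f(2.5) + f(3)].
Sum = -1.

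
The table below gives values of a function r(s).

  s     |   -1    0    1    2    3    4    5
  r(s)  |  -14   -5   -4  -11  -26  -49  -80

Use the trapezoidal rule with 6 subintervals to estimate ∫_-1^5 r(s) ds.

Δs = 1.
T_6 = (1/2)·[(-14) + 2·(-5) + 2·(-4) + 2·(-11) + 2·(-26) + 2·(-49) + (-80)] = -142.

-142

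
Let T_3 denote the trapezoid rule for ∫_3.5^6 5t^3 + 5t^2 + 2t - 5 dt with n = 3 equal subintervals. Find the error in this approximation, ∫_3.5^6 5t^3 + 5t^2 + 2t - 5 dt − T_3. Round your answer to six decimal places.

Exact integral: ∫_3.5^6 f(t) dt ≈ 1732.21354167.
T_3 ≈ 1754.27662037.
Error ≈ 1732.21354167 − 1754.27662037 ≈ -22.063079.

-22.063079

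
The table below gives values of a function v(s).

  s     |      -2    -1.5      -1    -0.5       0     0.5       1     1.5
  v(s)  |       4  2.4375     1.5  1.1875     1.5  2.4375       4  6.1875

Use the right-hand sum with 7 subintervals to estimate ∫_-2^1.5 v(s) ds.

Δs = 0.5.
Sum = 0.5·[2.4375 + 1.5 + 1.1875 + 1.5 + 2.4375 + 4 + 6.1875] = 9.625.

9.625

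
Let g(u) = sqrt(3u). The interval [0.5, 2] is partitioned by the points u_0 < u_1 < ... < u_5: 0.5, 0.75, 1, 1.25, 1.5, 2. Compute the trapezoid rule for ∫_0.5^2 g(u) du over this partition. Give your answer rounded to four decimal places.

Subinterval widths: 0.25, 0.25, 0.25, 0.25, 0.5.
g(0.5) ≈ 1.2247, g(0.75) ≈ 1.5000, g(1) ≈ 1.7321, g(1.25) ≈ 1.9365, g(1.5) ≈ 2.1213, g(2) ≈ 2.4495.
On each subinterval the trapezoid contributes (Δu_i/2)·[g(u_{i-1}) + g(u_i)].
Sum ≈ 2.8531.

2.8531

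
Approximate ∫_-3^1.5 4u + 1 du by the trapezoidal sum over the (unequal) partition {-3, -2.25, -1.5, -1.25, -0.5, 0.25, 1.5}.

-9

Subinterval widths: 0.75, 0.75, 0.25, 0.75, 0.75, 1.25.
f(-3) = -11, f(-2.25) = -8, f(-1.5) = -5, f(-1.25) = -4, f(-0.5) = -1, f(0.25) = 2, f(1.5) = 7.
On each subinterval the trapezoid contributes (Δu_i/2)·[f(u_{i-1}) + f(u_i)].
Sum = -9.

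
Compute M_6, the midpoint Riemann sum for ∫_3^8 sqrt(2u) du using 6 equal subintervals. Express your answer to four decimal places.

16.4389

Δu = (8 − 3)/6 = 5/6.
Midpoints: 41/12, 4.25, 61/12, 71/12, 6.75, 91/12.
f(41/12) ≈ 2.6141, f(4.25) ≈ 2.9155, f(61/12) ≈ 3.1885, f(71/12) ≈ 3.4400, f(6.75) ≈ 3.6742, f(91/12) ≈ 3.8944.
Sum = Δu · [f(41/12) + f(4.25) + f(61/12) + ...].
Sum ≈ 16.4389.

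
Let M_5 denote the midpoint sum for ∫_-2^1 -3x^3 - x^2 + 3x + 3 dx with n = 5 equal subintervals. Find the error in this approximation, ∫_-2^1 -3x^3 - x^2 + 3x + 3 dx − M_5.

0.315

Exact integral: ∫_-2^1 f(x) dx = 12.75.
M_5 = 12.435.
Error = 12.75 − 12.435 = 0.315.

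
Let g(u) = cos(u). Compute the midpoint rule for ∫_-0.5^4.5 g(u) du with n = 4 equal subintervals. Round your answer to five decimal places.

Δu = (4.5 − (-0.5))/4 = 1.25.
Midpoints: 0.125, 1.375, 2.625, 3.875.
g(0.125) ≈ 0.99220, g(1.375) ≈ 0.19455, g(2.625) ≈ -0.86951, g(3.875) ≈ -0.74290.
Sum = Δu · [g(0.125) + g(1.375) + g(2.625) + g(3.875)].
Sum ≈ -0.53207.

-0.53207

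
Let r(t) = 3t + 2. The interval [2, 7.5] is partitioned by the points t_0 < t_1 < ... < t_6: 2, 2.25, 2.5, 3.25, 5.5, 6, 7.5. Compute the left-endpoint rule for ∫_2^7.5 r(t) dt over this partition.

Subinterval widths: 0.25, 0.25, 0.75, 2.25, 0.5, 1.5.
Left endpoints: 2, 2.25, 2.5, 3.25, 5.5, 6.
r(2) = 8, r(2.25) = 8.75, r(2.5) = 9.5, r(3.25) = 11.75, r(5.5) = 18.5, r(6) = 20.
Sum = Σ Δt_i · r(t_i).
Sum = 77.

77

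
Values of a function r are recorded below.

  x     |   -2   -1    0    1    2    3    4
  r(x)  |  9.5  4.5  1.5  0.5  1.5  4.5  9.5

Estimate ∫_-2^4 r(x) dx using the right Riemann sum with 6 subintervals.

Δx = 1.
Sum = 1·[4.5 + 1.5 + 0.5 + 1.5 + 4.5 + 9.5] = 22.

22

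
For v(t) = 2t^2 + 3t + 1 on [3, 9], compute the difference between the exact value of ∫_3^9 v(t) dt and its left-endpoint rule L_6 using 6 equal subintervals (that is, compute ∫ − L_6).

Exact integral: ∫_3^9 v(t) dt = 582.
L_6 = 503.
Error = 582 − 503 = 79.

79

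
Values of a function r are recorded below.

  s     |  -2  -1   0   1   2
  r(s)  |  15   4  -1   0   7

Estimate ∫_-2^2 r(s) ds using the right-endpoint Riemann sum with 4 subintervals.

10

Δs = 1.
Sum = 1·[4 + (-1) + 0 + 7] = 10.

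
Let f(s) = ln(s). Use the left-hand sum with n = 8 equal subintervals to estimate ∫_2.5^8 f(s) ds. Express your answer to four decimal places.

8.4342

Δs = (8 − 2.5)/8 = 0.6875.
Left endpoints: 2.5, 3.1875, 3.875, 4.5625, 5.25, 5.9375, 6.625, 7.3125.
f(2.5) ≈ 0.9163, f(3.1875) ≈ 1.1592, f(3.875) ≈ 1.3545, f(4.5625) ≈ 1.5179, f(5.25) ≈ 1.6582, f(5.9375) ≈ 1.7813, f(6.625) ≈ 1.8909, f(7.3125) ≈ 1.9896.
Sum = Δs · [f(2.5) + f(3.1875) + f(3.875) + ...].
Sum ≈ 8.4342.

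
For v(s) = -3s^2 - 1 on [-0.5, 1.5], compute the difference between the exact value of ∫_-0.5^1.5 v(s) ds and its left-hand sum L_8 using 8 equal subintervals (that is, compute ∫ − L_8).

-0.6875

Exact integral: ∫_-0.5^1.5 v(s) ds = -5.5.
L_8 = -4.8125.
Error = -5.5 − (-4.8125) = -0.6875.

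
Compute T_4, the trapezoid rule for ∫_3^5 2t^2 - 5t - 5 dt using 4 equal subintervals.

15.5

Δt = (5 − 3)/4 = 0.5.
f(3) = -2, f(3.5) = 2, f(4) = 7, f(4.5) = 13, f(5) = 20.
T_4 = (Δt/2)·[f(t_0) + 2f(t_1) + 2f(t_2) + 2f(t_3) + f(t_4)].
Sum = 15.5.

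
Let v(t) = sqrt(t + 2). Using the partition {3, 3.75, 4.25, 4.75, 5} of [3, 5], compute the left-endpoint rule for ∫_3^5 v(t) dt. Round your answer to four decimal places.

4.7755

Subinterval widths: 0.75, 0.5, 0.5, 0.25.
Left endpoints: 3, 3.75, 4.25, 4.75.
v(3) ≈ 2.2361, v(3.75) ≈ 2.3979, v(4.25) ≈ 2.5000, v(4.75) ≈ 2.5981.
Sum = Σ Δt_i · v(t_i).
Sum ≈ 4.7755.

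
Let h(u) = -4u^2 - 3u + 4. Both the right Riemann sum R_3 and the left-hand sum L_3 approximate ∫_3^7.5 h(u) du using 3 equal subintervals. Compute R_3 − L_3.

R_3 = -738.
L_3 = -434.25.
R_3 − L_3 = -303.75.

-303.75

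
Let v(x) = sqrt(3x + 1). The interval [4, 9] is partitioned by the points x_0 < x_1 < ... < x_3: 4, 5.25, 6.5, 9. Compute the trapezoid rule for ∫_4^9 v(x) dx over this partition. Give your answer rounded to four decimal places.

Subinterval widths: 1.25, 1.25, 2.5.
v(4) ≈ 3.6056, v(5.25) ≈ 4.0927, v(6.5) ≈ 4.5277, v(9) ≈ 5.2915.
On each subinterval the trapezoid contributes (Δx_i/2)·[v(x_{i-1}) + v(x_i)].
Sum ≈ 22.4731.

22.4731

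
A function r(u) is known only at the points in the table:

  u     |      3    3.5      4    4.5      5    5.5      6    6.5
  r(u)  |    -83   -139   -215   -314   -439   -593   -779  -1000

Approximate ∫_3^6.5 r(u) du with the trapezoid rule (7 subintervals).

-1510.25

Δu = 0.5.
T_7 = (0.5/2)·[(-83) + 2·(-139) + 2·(-215) + 2·(-314) + 2·(-439) + 2·(-593) + 2·(-779) + (-1000)] = -1510.25.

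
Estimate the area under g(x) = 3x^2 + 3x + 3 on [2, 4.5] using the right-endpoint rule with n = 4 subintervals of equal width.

133.06640625

Δx = (4.5 − 2)/4 = 0.625.
Right endpoints: 2.625, 3.25, 3.875, 4.5.
g(2.625) = 31.546875, g(3.25) = 44.4375, g(3.875) = 59.671875, g(4.5) = 77.25.
Sum = Δx · [g(2.625) + g(3.25) + g(3.875) + g(4.5)].
Sum = 133.06640625.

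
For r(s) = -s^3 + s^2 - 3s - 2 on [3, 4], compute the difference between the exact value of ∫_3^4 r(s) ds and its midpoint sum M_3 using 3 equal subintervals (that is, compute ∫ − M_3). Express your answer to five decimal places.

Exact integral: ∫_3^4 r(s) ds ≈ -43.9166667.
M_3 ≈ -43.8287037.
Error ≈ -43.9166667 − (-43.8287037) ≈ -0.08796.

-0.08796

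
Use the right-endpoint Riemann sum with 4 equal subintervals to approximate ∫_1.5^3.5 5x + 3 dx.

33.5

Δx = (3.5 − 1.5)/4 = 0.5.
Right endpoints: 2, 2.5, 3, 3.5.
f(2) = 13, f(2.5) = 15.5, f(3) = 18, f(3.5) = 20.5.
Sum = Δx · [f(2) + f(2.5) + f(3) + f(3.5)].
Sum = 33.5.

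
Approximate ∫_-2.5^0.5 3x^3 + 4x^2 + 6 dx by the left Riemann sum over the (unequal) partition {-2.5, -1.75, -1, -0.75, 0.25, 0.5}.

0.03125

Subinterval widths: 0.75, 0.75, 0.25, 1, 0.25.
Left endpoints: -2.5, -1.75, -1, -0.75, 0.25.
f(-2.5) = -15.875, f(-1.75) = 2.171875, f(-1) = 7, f(-0.75) = 6.984375, f(0.25) = 6.296875.
Sum = Σ Δx_i · f(x_i).
Sum = 0.03125.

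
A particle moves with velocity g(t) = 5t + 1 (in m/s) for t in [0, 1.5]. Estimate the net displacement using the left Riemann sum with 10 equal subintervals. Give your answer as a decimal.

6.5625

Δt = (1.5 − 0)/10 = 0.15.
Left endpoints: 0, 0.15, 0.3, 0.45, 0.6, 0.75, 0.9, 1.05, 1.2, 1.35.
g(0) = 1, g(0.15) = 1.75, g(0.3) = 2.5, g(0.45) = 3.25, g(0.6) = 4, g(0.75) = 4.75, g(0.9) = 5.5, g(1.05) = 6.25, g(1.2) = 7, g(1.35) = 7.75.
Sum = Δt · [g(0) + g(0.15) + g(0.3) + ...].
Sum = 6.5625.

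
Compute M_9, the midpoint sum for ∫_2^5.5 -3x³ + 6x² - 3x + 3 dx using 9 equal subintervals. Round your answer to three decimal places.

Δx = (5.5 − 2)/9 = 7/18.
Midpoints: 79/36, 31/12, 107/36, 121/36, 3.75, 149/36, 163/36, 59/12, 191/36.
f(79/36) = -99415/15552, f(31/12) = -9463/576, f(107/36) = -492731/15552, f(121/36) = -827569/15552, f(3.75) = -82.078125, f(149/36) = -1855925/15552, f(163/36) = -2582371/15552, f(59/12) = -128603/576, f(191/36) = -4542119/15552.
Sum = Δx · [f(79/36) + f(31/12) + f(107/36) + ...].
Sum ≈ -385.198.

-385.198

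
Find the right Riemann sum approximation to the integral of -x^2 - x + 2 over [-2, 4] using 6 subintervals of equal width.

Δx = (4 − (-2))/6 = 1.
Right endpoints: -1, 0, 1, 2, 3, 4.
f(-1) = 2, f(0) = 2, f(1) = 0, f(2) = -4, f(3) = -10, f(4) = -18.
Sum = Δx · [f(-1) + f(0) + f(1) + ...].
Sum = -28.

-28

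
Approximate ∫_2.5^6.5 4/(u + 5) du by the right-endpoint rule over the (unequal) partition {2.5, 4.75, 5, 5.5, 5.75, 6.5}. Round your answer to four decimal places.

1.5674

Subinterval widths: 2.25, 0.25, 0.5, 0.25, 0.75.
Right endpoints: 4.75, 5, 5.5, 5.75, 6.5.
f(4.75) = 16/39, f(5) = 0.4, f(5.5) = 8/21, f(5.75) = 16/43, f(6.5) = 8/23.
Sum = Σ Δu_i · f(u_i).
Sum ≈ 1.5674.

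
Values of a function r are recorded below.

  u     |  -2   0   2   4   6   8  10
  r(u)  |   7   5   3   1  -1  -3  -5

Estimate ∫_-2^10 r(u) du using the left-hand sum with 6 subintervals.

24

Δu = 2.
Sum = 2·[7 + 5 + 3 + 1 + (-1) + (-3)] = 24.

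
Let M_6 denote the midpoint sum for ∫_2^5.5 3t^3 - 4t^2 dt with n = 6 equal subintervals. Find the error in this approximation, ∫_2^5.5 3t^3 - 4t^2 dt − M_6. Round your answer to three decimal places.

2.953

Exact integral: ∫_2^5.5 f(t) dt ≈ 463.13021.
M_6 ≈ 460.17759.
Error ≈ 463.13021 − 460.17759 ≈ 2.953.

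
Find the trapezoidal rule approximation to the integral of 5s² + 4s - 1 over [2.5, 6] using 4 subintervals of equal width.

Δs = (6 − 2.5)/4 = 0.875.
f(2.5) = 40.25, f(3.375) = 69.453125, f(4.25) = 106.3125, f(5.125) = 150.828125, f(6) = 203.
T_4 = (Δs/2)·[f(s_0) + 2f(s_1) + 2f(s_2) + 2f(s_3) + f(s_4)].
Sum = 392.19140625.

392.19140625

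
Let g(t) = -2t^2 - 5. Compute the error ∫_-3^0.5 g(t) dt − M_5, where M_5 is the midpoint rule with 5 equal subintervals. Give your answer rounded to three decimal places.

-0.286

Exact integral: ∫_-3^0.5 g(t) dt ≈ -35.58333.
M_5 = -35.2975.
Error ≈ -35.58333 − (-35.2975) ≈ -0.286.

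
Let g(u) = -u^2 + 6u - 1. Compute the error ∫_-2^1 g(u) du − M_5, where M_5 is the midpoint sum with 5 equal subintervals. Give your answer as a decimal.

-0.09

Exact integral: ∫_-2^1 g(u) du = -15.
M_5 = -14.91.
Error = -15 − (-14.91) = -0.09.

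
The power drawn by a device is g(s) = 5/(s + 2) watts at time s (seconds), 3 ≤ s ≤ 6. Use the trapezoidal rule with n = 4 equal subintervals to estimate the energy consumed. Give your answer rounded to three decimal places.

2.356

Δs = (6 − 3)/4 = 0.75.
g(3) = 1, g(3.75) = 20/23, g(4.5) = 10/13, g(5.25) = 20/29, g(6) = 0.625.
T_4 = (Δs/2)·[g(s_0) + 2g(s_1) + 2g(s_2) + 2g(s_3) + g(s_4)].
Sum ≈ 2.356.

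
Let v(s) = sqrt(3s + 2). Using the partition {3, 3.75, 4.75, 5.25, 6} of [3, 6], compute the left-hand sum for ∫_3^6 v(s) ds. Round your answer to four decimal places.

11.3029

Subinterval widths: 0.75, 1, 0.5, 0.75.
Left endpoints: 3, 3.75, 4.75, 5.25.
v(3) ≈ 3.3166, v(3.75) ≈ 3.6401, v(4.75) ≈ 4.0311, v(5.25) ≈ 4.2131.
Sum = Σ Δs_i · v(s_i).
Sum ≈ 11.3029.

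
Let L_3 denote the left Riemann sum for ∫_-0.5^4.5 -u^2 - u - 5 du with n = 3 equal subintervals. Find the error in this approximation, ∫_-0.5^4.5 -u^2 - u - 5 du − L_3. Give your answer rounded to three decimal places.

-18.519

Exact integral: ∫_-0.5^4.5 f(u) du ≈ -65.41667.
L_3 ≈ -46.89815.
Error ≈ -65.41667 − (-46.89815) ≈ -18.519.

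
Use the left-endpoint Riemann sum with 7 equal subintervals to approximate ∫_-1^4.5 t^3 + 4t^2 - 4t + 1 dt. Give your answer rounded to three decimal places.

Δt = (4.5 − (-1))/7 = 11/14.
Left endpoints: -1, -3/14, 4/7, 19/14, 15/7, 41/14, 26/7.
f(-1) = 8, f(-3/14) = 5573/2744, f(4/7) = 71/343, f(19/14) = 14923/2744, f(15/7) = 7078/343, f(41/14) = 133657/2744, f(26/7) = 31751/343.
Sum = Δt · [f(-1) + f(-3/14) + f(4/7) + ...].
Sum ≈ 139.534.

139.534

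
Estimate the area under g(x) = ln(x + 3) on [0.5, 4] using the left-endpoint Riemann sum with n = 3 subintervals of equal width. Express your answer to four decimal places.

Δx = (4 − 0.5)/3 = 7/6.
Left endpoints: 0.5, 5/3, 17/6.
g(0.5) ≈ 1.2528, g(5/3) ≈ 1.5404, g(17/6) ≈ 1.7636.
Sum = Δx · [g(0.5) + g(5/3) + g(17/6)].
Sum ≈ 5.3163.

5.3163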